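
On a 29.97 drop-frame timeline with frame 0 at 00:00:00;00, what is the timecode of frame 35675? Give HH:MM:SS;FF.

00:19:50;11

Each 10-minute DF block holds 10 × 60 × 30 − 9 × 2 = 17982 frames. 35675 ÷ 17982 → 1 full block, remainder 17693.
Within the partial block the first minute is 1800 frames and each further minute 1798, so 9 further minute boundaries passed. Total skipped labels = 18 × 1 + 2 × 9 = 36.
Non-drop label index = 35675 + 36 = 35711; at 30 labels/s that is 00:19:50:11, i.e. DF 00:19:50;11.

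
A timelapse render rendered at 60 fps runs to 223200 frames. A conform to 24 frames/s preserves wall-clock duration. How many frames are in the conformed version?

89280 frames

Target frames = source frames × (target rate / source rate) = 223200 × (24)/(60) = 223200 × 2/5 = 89280.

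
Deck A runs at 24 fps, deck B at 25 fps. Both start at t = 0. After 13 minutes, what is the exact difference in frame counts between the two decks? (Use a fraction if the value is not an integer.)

13 min = 780 s.
A emits 24 × 780 = 18720 frames; B emits 25 × 780 = 19500.
Difference = 780 frames; B is ahead of A.

780 frames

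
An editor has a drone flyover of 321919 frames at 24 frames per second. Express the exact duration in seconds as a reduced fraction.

Running time = 321919 ÷ (24) = 321919 × 1/24 = 321919/24 s.

321919/24 seconds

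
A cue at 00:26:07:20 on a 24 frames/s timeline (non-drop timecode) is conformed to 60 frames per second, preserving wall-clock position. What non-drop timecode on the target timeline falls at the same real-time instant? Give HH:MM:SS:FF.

00:26:07:50

Source frame index: (0×3600 + 26×60 + 7) × 24 + 20 = 37628.
Real time: 37628 / (24) = 9407/6 s.
Target frame: (9407/6) × (60) = 94070.
At 60 labels/s: frame 94070 → 00:26:07:50.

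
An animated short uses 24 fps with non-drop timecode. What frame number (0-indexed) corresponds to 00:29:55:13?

Total seconds to the label: (0 × 3600 + 29 × 60 + 55) = 1795.
Frame index = 1795 × 24 + 13 = 43093.

frame 43093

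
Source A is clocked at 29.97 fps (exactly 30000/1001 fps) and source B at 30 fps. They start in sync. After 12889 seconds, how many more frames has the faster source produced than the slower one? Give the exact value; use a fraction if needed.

386670/1001 frames

A emits 30000/1001 × 12889 = 386670000/1001 frames; B emits 30 × 12889 = 386670.
Difference = 386670/1001 frames (≈ 386.2837); B is ahead of A.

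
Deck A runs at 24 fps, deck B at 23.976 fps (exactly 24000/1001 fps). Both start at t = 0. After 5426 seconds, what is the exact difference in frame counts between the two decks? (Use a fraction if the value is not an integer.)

130224/1001 frames

A emits 24 × 5426 = 130224 frames; B emits 24000/1001 × 5426 = 130224000/1001.
Difference = 130224/1001 frames (≈ 130.0939); B is behind A.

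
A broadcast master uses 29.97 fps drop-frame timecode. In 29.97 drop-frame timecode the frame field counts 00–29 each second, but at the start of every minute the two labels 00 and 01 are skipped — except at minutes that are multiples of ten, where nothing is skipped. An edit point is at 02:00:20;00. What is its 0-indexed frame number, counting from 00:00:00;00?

As if non-drop at 30 labels/s: (2 × 3600 + 0 × 60 + 20) × 30 + 0 = 216600.
Minute boundaries passed: 120; those not divisible by 10: 120 − 12 = 108; dropped labels = 2 × 108 = 216.
Actual frame index = 216600 − 216 = 216384.

216384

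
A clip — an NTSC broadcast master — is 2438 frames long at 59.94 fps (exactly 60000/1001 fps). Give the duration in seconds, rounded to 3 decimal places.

40.674 seconds

Running time = 2438 × 1001/60000 = 1220219/30000 s ≈ 40.674 s.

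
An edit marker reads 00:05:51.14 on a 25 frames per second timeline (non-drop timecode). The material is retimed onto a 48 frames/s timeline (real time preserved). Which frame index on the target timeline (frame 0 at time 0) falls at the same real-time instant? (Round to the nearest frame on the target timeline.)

Source frame index: (0×3600 + 5×60 + 51) × 25 + 14 = 8789.
Real time: 8789 / (25) = 8789/25 s.
Target frame: (8789/25) × (48) = 421872/25 ≈ 16874.880 → 16875.

frame 16875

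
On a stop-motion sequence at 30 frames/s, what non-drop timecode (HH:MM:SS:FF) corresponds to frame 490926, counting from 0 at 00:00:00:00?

490926 ÷ 30 = 16364 full seconds, remainder 6 frames.
16364 s = 4 h 32 min 44 s.
Timecode: 04:32:44:06.

04:32:44:06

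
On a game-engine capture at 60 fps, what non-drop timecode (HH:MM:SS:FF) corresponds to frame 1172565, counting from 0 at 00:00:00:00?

1172565 ÷ 60 = 19542 full seconds, remainder 45 frames.
19542 s = 5 h 25 min 42 s.
Timecode: 05:25:42:45.

05:25:42:45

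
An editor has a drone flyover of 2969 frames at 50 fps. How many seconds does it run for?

59.38 seconds

Running time = 2969 / (50) = 59.38 s.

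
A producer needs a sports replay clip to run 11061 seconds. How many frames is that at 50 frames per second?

553050 frames

Frames = 11061 × 50 = 553050.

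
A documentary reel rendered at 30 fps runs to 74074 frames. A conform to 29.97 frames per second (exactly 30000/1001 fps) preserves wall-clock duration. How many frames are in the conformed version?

Target frames = source frames × (target rate / source rate) = 74074 × (30000/1001)/(30) = 74074 × 1000/1001 = 74000.

74000 frames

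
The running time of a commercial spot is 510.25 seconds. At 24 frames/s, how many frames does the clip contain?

12246 frames

Frames = 510.25 × 24 = 12246.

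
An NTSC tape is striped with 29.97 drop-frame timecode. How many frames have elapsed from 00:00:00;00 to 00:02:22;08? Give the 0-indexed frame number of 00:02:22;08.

As if non-drop at 30 labels/s: (0 × 3600 + 2 × 60 + 22) × 30 + 8 = 4268.
Minute boundaries passed: 2; those not divisible by 10: 2 − 0 = 2; dropped labels = 2 × 2 = 4.
Actual frame index = 4268 − 4 = 4264.

4264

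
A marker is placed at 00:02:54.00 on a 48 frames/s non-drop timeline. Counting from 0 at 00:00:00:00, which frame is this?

Total seconds to the label: (0 × 3600 + 2 × 60 + 54) = 174.
Frame index = 174 × 48 + 0 = 8352.

8352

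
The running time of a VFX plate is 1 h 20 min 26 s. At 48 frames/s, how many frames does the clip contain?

231648 frames

1 h 20 min 26 s = 4826 s.
Frames = 4826 × 48 = 231648.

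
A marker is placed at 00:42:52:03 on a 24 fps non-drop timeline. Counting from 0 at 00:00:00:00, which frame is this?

Total seconds to the label: (0 × 3600 + 42 × 60 + 52) = 2572.
Frame index = 2572 × 24 + 3 = 61731.

frame 61731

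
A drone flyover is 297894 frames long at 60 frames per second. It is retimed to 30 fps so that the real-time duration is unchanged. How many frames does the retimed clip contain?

Target frames = source frames × (target rate / source rate) = 297894 × (30)/(60) = 297894 × 1/2 = 148947.

148947 frames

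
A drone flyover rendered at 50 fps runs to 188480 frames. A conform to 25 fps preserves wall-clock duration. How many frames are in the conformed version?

94240 frames

Target frames = source frames × (target rate / source rate) = 188480 × (25)/(50) = 188480 × 1/2 = 94240.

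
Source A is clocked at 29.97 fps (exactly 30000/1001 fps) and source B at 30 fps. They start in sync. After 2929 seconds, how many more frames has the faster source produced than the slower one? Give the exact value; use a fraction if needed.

87870/1001 frames

A emits 30000/1001 × 2929 = 87870000/1001 frames; B emits 30 × 2929 = 87870.
Difference = 87870/1001 frames (≈ 87.7822); B is ahead of A.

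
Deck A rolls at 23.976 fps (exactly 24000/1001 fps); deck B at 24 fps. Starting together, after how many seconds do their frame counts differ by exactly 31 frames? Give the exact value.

31031/24 seconds

The gap grows by |24 − 24000/1001| = 24/1001 frames per second.
Time for a 31-frame gap: 31 ÷ (24/1001) = 31031/24 s.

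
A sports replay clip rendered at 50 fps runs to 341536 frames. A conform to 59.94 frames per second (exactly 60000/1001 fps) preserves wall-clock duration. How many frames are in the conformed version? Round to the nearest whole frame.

Frames at target rate = 341536 × (60000/1001) / (50) = 31526400/77 ≈ 409433.766.
Nearest whole frame: 409434.

409434 frames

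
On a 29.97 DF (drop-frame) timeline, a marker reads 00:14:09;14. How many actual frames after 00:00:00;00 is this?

25458

As if non-drop at 30 labels/s: (0 × 3600 + 14 × 60 + 9) × 30 + 14 = 25484.
Minute boundaries passed: 14; those not divisible by 10: 14 − 1 = 13; dropped labels = 2 × 13 = 26.
Actual frame index = 25484 − 26 = 25458.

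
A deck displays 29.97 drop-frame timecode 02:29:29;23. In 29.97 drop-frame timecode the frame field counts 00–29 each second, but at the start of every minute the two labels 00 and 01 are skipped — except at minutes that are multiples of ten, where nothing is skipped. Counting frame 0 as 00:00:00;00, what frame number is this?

Complete 10-minute blocks: 14, each 17982 frames → 251748.
Remaining 9 whole minutes in the current block: 1800 + 8 × 1798 = 16184 frames.
Within the current minute: 29 × 30 + 23 − 2 = 891 (labels ;00/;01 skipped at this minute). Total = 251748 + 16184 + 891 = 268823.

268823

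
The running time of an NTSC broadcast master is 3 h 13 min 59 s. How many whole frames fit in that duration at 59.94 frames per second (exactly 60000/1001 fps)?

697642 frames

3 h 13 min 59 s = 11639 s.
Frames = 11639 × 60000/1001 = 698340000/1001 ≈ 697642.3576.
Complete frames: 697642.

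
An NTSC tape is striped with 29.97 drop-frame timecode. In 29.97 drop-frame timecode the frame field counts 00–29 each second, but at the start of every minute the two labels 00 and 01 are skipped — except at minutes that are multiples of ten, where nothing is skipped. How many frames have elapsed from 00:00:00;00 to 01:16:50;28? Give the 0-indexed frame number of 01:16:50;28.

Complete 10-minute blocks: 7, each 17982 frames → 125874.
Remaining 6 whole minutes in the current block: 1800 + 5 × 1798 = 10790 frames.
Within the current minute: 50 × 30 + 28 − 2 = 1526 (labels ;00/;01 skipped at this minute). Total = 125874 + 10790 + 1526 = 138190.

138190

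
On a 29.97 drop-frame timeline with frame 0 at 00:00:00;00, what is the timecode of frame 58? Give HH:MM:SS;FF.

Each 10-minute DF block holds 10 × 60 × 30 − 9 × 2 = 17982 frames. 58 ÷ 17982 → 0 full blocks, remainder 58.
Within the partial block the first minute is 1800 frames and each further minute 1798, so 0 further minute boundaries passed. Total skipped labels = 18 × 0 + 2 × 0 = 0.
Non-drop label index = 58 + 0 = 58; at 30 labels/s that is 00:00:01:28, i.e. DF 00:00:01;28.

00:00:01;28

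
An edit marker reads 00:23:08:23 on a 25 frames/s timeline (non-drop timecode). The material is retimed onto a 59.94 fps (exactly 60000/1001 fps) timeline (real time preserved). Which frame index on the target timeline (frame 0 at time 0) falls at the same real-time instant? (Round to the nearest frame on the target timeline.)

frame 83252

Source frame index: (0×3600 + 23×60 + 8) × 25 + 23 = 34723.
Real time: 34723 / (25) = 34723/25 s.
Target frame: (34723/25) × (60000/1001) = 6410400/77 ≈ 83251.948 → 83252.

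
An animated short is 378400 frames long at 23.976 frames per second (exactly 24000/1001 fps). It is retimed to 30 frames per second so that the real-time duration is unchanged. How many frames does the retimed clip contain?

473473 frames

Target frames = source frames × (target rate / source rate) = 378400 × (30)/(24000/1001) = 378400 × 1001/800 = 473473.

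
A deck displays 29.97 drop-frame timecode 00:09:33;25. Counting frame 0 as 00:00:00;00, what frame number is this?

17197

As if non-drop at 30 labels/s: (0 × 3600 + 9 × 60 + 33) × 30 + 25 = 17215.
Minute boundaries passed: 9; those not divisible by 10: 9 − 0 = 9; dropped labels = 2 × 9 = 18.
Actual frame index = 17215 − 18 = 17197.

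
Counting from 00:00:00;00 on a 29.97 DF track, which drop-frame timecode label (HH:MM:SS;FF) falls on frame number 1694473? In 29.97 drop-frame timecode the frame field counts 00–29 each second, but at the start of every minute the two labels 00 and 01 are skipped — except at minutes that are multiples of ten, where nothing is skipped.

Each 10-minute DF block holds 10 × 60 × 30 − 9 × 2 = 17982 frames. 1694473 ÷ 17982 → 94 full blocks, remainder 4165.
Within the partial block the first minute is 1800 frames and each further minute 1798, so 2 further minute boundaries passed. Total skipped labels = 18 × 94 + 2 × 2 = 1696.
Non-drop label index = 1694473 + 1696 = 1696169; at 30 labels/s that is 15:42:18:29, i.e. DF 15:42:18;29.

15:42:18;29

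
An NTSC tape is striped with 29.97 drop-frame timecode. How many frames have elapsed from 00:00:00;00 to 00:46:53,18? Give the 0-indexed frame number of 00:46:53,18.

As if non-drop at 30 labels/s: (0 × 3600 + 46 × 60 + 53) × 30 + 18 = 84408.
Minute boundaries passed: 46; those not divisible by 10: 46 − 4 = 42; dropped labels = 2 × 42 = 84.
Actual frame index = 84408 − 84 = 84324.

84324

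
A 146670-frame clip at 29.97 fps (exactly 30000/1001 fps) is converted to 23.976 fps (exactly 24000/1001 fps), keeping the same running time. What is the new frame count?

117336 frames

Target frames = source frames × (target rate / source rate) = 146670 × (24000/1001)/(30000/1001) = 146670 × 4/5 = 117336.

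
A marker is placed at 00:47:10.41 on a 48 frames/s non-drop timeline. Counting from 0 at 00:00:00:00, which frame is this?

Total seconds to the label: (0 × 3600 + 47 × 60 + 10) = 2830.
Frame index = 2830 × 48 + 41 = 135881.

135881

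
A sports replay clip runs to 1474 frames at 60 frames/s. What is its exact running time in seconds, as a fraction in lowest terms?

737/30 seconds

Running time = 1474 ÷ (60) = 1474 × 1/60 = 737/30 s.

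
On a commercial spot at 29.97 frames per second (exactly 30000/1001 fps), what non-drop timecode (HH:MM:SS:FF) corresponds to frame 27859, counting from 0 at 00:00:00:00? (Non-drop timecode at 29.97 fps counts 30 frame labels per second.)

00:15:28:19

27859 ÷ 30 = 928 full seconds, remainder 19 frames.
928 s = 0 h 15 min 28 s.
Timecode: 00:15:28:19.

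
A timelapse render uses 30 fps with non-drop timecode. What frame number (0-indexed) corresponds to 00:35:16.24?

frame 63504

Total seconds to the label: (0 × 3600 + 35 × 60 + 16) = 2116.
Frame index = 2116 × 30 + 24 = 63504.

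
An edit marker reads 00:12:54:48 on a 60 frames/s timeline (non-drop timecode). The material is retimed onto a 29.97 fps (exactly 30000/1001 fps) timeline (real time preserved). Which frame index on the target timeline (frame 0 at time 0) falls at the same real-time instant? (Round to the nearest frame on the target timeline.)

frame 23221

Source frame index: (0×3600 + 12×60 + 54) × 60 + 48 = 46488.
Real time: 46488 / (60) = 3874/5 s.
Target frame: (3874/5) × (30000/1001) = 1788000/77 ≈ 23220.779 → 23221.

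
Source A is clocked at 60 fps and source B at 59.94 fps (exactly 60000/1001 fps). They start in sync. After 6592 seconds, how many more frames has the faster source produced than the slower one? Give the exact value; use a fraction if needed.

A emits 60 × 6592 = 395520 frames; B emits 60000/1001 × 6592 = 395520000/1001.
Difference = 395520/1001 frames (≈ 395.1249); B is behind A.

395520/1001 frames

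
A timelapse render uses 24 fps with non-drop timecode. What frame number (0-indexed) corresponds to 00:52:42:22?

Total seconds to the label: (0 × 3600 + 52 × 60 + 42) = 3162.
Frame index = 3162 × 24 + 22 = 75910.

frame 75910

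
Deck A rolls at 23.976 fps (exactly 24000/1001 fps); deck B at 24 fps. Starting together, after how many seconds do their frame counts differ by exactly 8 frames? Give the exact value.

1001/3 seconds

The gap grows by |24 − 24000/1001| = 24/1001 frames per second.
Time for a 8-frame gap: 8 ÷ (24/1001) = 1001/3 s.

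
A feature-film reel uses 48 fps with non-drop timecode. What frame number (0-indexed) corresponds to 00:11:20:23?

Total seconds to the label: (0 × 3600 + 11 × 60 + 20) = 680.
Frame index = 680 × 48 + 23 = 32663.

32663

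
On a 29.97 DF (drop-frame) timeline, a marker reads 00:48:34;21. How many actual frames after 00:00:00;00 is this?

As if non-drop at 30 labels/s: (0 × 3600 + 48 × 60 + 34) × 30 + 21 = 87441.
Minute boundaries passed: 48; those not divisible by 10: 48 − 4 = 44; dropped labels = 2 × 44 = 88.
Actual frame index = 87441 − 88 = 87353.

87353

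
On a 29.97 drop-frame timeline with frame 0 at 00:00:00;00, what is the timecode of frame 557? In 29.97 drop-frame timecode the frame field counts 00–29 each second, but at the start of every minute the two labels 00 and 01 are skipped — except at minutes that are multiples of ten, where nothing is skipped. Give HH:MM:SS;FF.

00:00:18;17

Ten DF minutes hold 17982 frames, so frame 557 lies in block 0 (frames 0–17981) with 557 frames into that block.
The block's first minute is 1800 frames and the rest 1798 each; 557 frames reaches minute 0, so 0 × 18 + 0 × 2 = 0 labels have been skipped so far.
Adding those back, label number 557 + 0 = 557 at 30 labels/s is 18 s + 17 f = 0 h 0 min 18 s frame 17, i.e. 00:00:18;17.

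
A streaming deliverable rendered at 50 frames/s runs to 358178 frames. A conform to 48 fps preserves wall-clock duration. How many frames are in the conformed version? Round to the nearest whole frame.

343851 frames

Frames at target rate = 358178 × (48) / (50) = 8596272/25 ≈ 343850.880.
Nearest whole frame: 343851.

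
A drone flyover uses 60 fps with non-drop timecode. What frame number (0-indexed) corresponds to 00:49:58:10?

179890

Total seconds to the label: (0 × 3600 + 49 × 60 + 58) = 2998.
Frame index = 2998 × 60 + 10 = 179890.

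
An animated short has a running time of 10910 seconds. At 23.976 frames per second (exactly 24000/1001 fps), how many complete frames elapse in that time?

Frames = 10910 × 24000/1001 = 261840000/1001 ≈ 261578.4216.
Complete frames: 261578.

261578 frames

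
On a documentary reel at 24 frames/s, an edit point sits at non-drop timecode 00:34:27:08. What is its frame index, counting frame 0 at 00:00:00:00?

Total seconds to the label: (0 × 3600 + 34 × 60 + 27) = 2067.
Frame index = 2067 × 24 + 8 = 49616.

frame 49616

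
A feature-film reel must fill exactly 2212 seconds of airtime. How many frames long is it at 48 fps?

106176 frames

Frames = 2212 × 48 = 106176.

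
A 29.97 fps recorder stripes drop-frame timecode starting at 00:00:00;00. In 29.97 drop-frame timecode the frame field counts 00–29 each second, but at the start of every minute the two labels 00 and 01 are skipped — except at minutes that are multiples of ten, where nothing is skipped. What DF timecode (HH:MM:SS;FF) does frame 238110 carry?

02:12:24;28

Each 10-minute DF block holds 10 × 60 × 30 − 9 × 2 = 17982 frames. 238110 ÷ 17982 → 13 full blocks, remainder 4344.
Within the partial block the first minute is 1800 frames and each further minute 1798, so 2 further minute boundaries passed. Total skipped labels = 18 × 13 + 2 × 2 = 238.
Non-drop label index = 238110 + 238 = 238348; at 30 labels/s that is 02:12:24:28, i.e. DF 02:12:24;28.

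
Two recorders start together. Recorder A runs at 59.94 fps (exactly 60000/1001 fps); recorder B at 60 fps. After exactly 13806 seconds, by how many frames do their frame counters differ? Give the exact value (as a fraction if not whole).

A emits 60000/1001 × 13806 = 63720000/77 frames; B emits 60 × 13806 = 828360.
Difference = 63720/77 frames (≈ 827.5325); B is ahead of A.

63720/77 frames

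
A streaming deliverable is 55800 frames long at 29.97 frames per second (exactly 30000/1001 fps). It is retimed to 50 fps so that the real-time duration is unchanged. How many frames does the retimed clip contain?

Target frames = source frames × (target rate / source rate) = 55800 × (50)/(30000/1001) = 55800 × 1001/600 = 93093.

93093 frames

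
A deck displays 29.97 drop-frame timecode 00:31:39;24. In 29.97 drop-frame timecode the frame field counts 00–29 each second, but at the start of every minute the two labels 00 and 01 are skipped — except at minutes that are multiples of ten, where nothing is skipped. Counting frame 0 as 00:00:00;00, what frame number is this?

As if non-drop at 30 labels/s: (0 × 3600 + 31 × 60 + 39) × 30 + 24 = 56994.
Minute boundaries passed: 31; those not divisible by 10: 31 − 3 = 28; dropped labels = 2 × 28 = 56.
Actual frame index = 56994 − 56 = 56938.

56938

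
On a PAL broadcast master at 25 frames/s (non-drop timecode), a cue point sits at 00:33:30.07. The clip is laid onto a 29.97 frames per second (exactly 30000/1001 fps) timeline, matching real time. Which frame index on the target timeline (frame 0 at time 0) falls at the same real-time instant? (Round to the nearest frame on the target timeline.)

frame 60248

Source frame index: (0×3600 + 33×60 + 30) × 25 + 7 = 50257.
Real time: 50257 / (25) = 50257/25 s.
Target frame: (50257/25) × (30000/1001) = 60308400/1001 ≈ 60248.152 → 60248.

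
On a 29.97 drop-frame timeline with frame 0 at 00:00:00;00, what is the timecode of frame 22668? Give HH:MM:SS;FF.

Each 10-minute DF block holds 10 × 60 × 30 − 9 × 2 = 17982 frames. 22668 ÷ 17982 → 1 full block, remainder 4686.
Within the partial block the first minute is 1800 frames and each further minute 1798, so 2 further minute boundaries passed. Total skipped labels = 18 × 1 + 2 × 2 = 22.
Non-drop label index = 22668 + 22 = 22690; at 30 labels/s that is 00:12:36:10, i.e. DF 00:12:36;10.

00:12:36;10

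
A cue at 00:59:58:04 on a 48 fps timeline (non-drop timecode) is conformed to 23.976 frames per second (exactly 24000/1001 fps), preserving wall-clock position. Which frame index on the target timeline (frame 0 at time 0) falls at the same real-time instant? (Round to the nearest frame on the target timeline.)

frame 86268

Source frame index: (0×3600 + 59×60 + 58) × 48 + 4 = 172708.
Real time: 172708 / (48) = 43177/12 s.
Target frame: (43177/12) × (24000/1001) = 86354000/1001 ≈ 86267.732 → 86268.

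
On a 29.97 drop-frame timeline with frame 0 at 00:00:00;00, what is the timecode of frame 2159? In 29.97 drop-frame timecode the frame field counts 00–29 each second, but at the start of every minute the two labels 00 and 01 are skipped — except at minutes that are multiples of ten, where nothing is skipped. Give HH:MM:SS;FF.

Each 10-minute DF block holds 10 × 60 × 30 − 9 × 2 = 17982 frames. 2159 ÷ 17982 → 0 full blocks, remainder 2159.
Within the partial block the first minute is 1800 frames and each further minute 1798, so 1 further minute boundary passed. Total skipped labels = 18 × 0 + 2 × 1 = 2.
Non-drop label index = 2159 + 2 = 2161; at 30 labels/s that is 00:01:12:01, i.e. DF 00:01:12;01.

00:01:12;01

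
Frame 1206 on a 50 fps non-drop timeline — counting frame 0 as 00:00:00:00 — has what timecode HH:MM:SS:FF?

00:00:24:06

1206 ÷ 50 = 24 full seconds, remainder 6 frames.
24 s = 0 h 0 min 24 s.
Timecode: 00:00:24:06.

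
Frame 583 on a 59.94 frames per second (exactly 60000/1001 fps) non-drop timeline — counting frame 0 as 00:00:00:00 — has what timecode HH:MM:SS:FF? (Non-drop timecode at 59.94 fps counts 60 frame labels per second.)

00:00:09:43

583 ÷ 60 = 9 full seconds, remainder 43 frames.
9 s = 0 h 0 min 9 s.
Timecode: 00:00:09:43.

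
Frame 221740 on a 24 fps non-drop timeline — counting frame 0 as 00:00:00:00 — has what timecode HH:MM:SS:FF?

221740 ÷ 24 = 9239 full seconds, remainder 4 frames.
9239 s = 2 h 33 min 59 s.
Timecode: 02:33:59:04.

02:33:59:04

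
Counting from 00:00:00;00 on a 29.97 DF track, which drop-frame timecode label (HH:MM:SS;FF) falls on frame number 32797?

Each 10-minute DF block holds 10 × 60 × 30 − 9 × 2 = 17982 frames. 32797 ÷ 17982 → 1 full block, remainder 14815.
Within the partial block the first minute is 1800 frames and each further minute 1798, so 8 further minute boundaries passed. Total skipped labels = 18 × 1 + 2 × 8 = 34.
Non-drop label index = 32797 + 34 = 32831; at 30 labels/s that is 00:18:14:11, i.e. DF 00:18:14;11.

00:18:14;11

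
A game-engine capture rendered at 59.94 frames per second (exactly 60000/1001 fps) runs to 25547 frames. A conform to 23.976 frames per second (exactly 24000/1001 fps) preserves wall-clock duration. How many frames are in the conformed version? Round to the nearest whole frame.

10219 frames

Frames at target rate = 25547 × (24000/1001) / (60000/1001) = 51094/5 ≈ 10218.800.
Nearest whole frame: 10219.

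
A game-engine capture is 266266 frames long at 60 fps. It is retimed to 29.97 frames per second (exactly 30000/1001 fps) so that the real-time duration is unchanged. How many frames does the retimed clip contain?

Target frames = source frames × (target rate / source rate) = 266266 × (30000/1001)/(60) = 266266 × 500/1001 = 133000.

133000 frames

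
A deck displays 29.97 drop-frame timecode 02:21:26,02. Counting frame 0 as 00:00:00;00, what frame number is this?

As if non-drop at 30 labels/s: (2 × 3600 + 21 × 60 + 26) × 30 + 2 = 254582.
Minute boundaries passed: 141; those not divisible by 10: 141 − 14 = 127; dropped labels = 2 × 127 = 254.
Actual frame index = 254582 − 254 = 254328.

254328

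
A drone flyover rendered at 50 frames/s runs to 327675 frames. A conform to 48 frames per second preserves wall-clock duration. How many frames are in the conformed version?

Target frames = source frames × (target rate / source rate) = 327675 × (48)/(50) = 327675 × 24/25 = 314568.

314568 frames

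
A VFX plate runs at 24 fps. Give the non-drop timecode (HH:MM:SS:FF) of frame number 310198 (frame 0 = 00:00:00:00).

310198 ÷ 24 = 12924 full seconds, remainder 22 frames.
12924 s = 3 h 35 min 24 s.
Timecode: 03:35:24:22.

03:35:24:22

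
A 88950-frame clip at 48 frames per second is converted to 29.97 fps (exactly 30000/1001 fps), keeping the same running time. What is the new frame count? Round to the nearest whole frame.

55538 frames

Frames at target rate = 88950 × (30000/1001) / (48) = 55593750/1001 ≈ 55538.212.
Nearest whole frame: 55538.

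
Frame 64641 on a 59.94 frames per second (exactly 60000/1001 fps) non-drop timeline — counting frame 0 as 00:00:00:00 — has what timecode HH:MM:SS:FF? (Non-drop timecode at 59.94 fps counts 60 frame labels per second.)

64641 ÷ 60 = 1077 full seconds, remainder 21 frames.
1077 s = 0 h 17 min 57 s.
Timecode: 00:17:57:21.

00:17:57:21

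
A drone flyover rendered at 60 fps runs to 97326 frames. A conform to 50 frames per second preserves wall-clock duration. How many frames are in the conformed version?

81105 frames

Target frames = source frames × (target rate / source rate) = 97326 × (50)/(60) = 97326 × 5/6 = 81105.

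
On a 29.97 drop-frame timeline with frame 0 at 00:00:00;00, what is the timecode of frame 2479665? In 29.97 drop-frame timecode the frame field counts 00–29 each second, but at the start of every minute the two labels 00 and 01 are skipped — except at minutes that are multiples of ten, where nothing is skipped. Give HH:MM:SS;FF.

Ten DF minutes hold 17982 frames, so frame 2479665 lies in block 137 (frames 2463534–2481515) with 16131 frames into that block.
The block's first minute is 1800 frames and the rest 1798 each; 16131 frames reaches minute 8, so 137 × 18 + 8 × 2 = 2482 labels have been skipped so far.
Adding those back, label number 2479665 + 2482 = 2482147 at 30 labels/s is 82738 s + 7 f = 22 h 58 min 58 s frame 7, i.e. 22:58:58;07.

22:58:58;07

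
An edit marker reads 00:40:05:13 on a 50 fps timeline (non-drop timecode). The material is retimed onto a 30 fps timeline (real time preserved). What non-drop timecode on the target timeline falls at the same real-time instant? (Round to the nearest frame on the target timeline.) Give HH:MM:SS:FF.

00:40:05:08

Source frame index: (0×3600 + 40×60 + 5) × 50 + 13 = 120263.
Real time: 120263 / (50) = 120263/50 s.
Target frame: (120263/50) × (30) = 360789/5 ≈ 72157.800 → 72158.
At 30 labels/s: frame 72158 → 00:40:05:08.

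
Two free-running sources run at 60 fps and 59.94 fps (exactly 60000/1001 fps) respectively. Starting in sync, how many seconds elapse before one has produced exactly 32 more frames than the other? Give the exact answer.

8008/15 seconds

The gap grows by |60000/1001 − 60| = 60/1001 frames per second.
Time for a 32-frame gap: 32 ÷ (60/1001) = 8008/15 s.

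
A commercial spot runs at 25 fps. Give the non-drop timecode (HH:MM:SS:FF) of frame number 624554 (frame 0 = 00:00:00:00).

06:56:22:04

624554 ÷ 25 = 24982 full seconds, remainder 4 frames.
24982 s = 6 h 56 min 22 s.
Timecode: 06:56:22:04.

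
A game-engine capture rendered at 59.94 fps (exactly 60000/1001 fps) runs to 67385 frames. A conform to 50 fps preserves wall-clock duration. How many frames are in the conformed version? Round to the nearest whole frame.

Frames at target rate = 67385 × (50) / (60000/1001) = 13490477/240 ≈ 56210.321.
Nearest whole frame: 56210.

56210 frames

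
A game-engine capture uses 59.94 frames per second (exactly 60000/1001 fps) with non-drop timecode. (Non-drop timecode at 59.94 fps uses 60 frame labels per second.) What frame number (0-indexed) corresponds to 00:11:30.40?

frame 41440

Total seconds to the label: (0 × 3600 + 11 × 60 + 30) = 690.
Frame index = 690 × 60 + 40 = 41440.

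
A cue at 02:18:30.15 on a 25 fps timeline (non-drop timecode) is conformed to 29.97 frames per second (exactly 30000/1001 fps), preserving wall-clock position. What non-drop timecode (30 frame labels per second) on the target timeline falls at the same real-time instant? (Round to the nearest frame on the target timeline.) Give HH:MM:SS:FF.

02:18:22:09

Source frame index: (2×3600 + 18×60 + 30) × 25 + 15 = 207765.
Real time: 207765 / (25) = 41553/5 s.
Target frame: (41553/5) × (30000/1001) = 249318000/1001 ≈ 249068.931 → 249069.
At 30 labels/s: frame 249069 → 02:18:22:09.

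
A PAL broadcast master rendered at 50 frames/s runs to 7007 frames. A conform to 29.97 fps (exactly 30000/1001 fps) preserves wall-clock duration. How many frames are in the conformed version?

4200 frames

Target frames = source frames × (target rate / source rate) = 7007 × (30000/1001)/(50) = 7007 × 600/1001 = 4200.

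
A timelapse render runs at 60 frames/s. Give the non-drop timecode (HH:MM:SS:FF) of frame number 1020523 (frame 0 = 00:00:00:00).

1020523 ÷ 60 = 17008 full seconds, remainder 43 frames.
17008 s = 4 h 43 min 28 s.
Timecode: 04:43:28:43.

04:43:28:43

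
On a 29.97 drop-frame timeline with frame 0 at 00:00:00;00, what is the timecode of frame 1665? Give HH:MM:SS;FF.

00:00:55;15

Each 10-minute DF block holds 10 × 60 × 30 − 9 × 2 = 17982 frames. 1665 ÷ 17982 → 0 full blocks, remainder 1665.
Within the partial block the first minute is 1800 frames and each further minute 1798, so 0 further minute boundaries passed. Total skipped labels = 18 × 0 + 2 × 0 = 0.
Non-drop label index = 1665 + 0 = 1665; at 30 labels/s that is 00:00:55:15, i.e. DF 00:00:55;15.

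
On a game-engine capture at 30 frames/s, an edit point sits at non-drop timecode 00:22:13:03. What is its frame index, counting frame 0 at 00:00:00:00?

frame 39993

Total seconds to the label: (0 × 3600 + 22 × 60 + 13) = 1333.
Frame index = 1333 × 30 + 3 = 39993.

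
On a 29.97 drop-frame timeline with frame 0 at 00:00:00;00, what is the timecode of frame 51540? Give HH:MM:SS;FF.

Each 10-minute DF block holds 10 × 60 × 30 − 9 × 2 = 17982 frames. 51540 ÷ 17982 → 2 full blocks, remainder 15576.
Within the partial block the first minute is 1800 frames and each further minute 1798, so 8 further minute boundaries passed. Total skipped labels = 18 × 2 + 2 × 8 = 52.
Non-drop label index = 51540 + 52 = 51592; at 30 labels/s that is 00:28:39:22, i.e. DF 00:28:39;22.

00:28:39;22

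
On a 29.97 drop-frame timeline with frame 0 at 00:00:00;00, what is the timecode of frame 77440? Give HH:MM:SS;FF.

Ten DF minutes hold 17982 frames, so frame 77440 lies in block 4 (frames 71928–89909) with 5512 frames into that block.
The block's first minute is 1800 frames and the rest 1798 each; 5512 frames reaches minute 3, so 4 × 18 + 3 × 2 = 78 labels have been skipped so far.
Adding those back, label number 77440 + 78 = 77518 at 30 labels/s is 2583 s + 28 f = 0 h 43 min 3 s frame 28, i.e. 00:43:03;28.

00:43:03;28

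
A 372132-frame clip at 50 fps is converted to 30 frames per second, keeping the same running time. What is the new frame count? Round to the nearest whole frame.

223279 frames

Frames at target rate = 372132 × (30) / (50) = 1116396/5 ≈ 223279.200.
Nearest whole frame: 223279.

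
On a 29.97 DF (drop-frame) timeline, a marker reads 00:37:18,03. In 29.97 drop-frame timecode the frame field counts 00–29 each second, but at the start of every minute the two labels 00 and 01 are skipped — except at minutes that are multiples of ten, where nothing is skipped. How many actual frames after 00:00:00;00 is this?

Complete 10-minute blocks: 3, each 17982 frames → 53946.
Remaining 7 whole minutes in the current block: 1800 + 6 × 1798 = 12588 frames.
Within the current minute: 18 × 30 + 3 − 2 = 541 (labels ;00/;01 skipped at this minute). Total = 53946 + 12588 + 541 = 67075.

67075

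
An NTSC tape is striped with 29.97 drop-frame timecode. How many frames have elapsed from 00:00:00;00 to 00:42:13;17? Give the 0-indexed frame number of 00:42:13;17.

Complete 10-minute blocks: 4, each 17982 frames → 71928.
Remaining 2 whole minutes in the current block: 1800 + 1 × 1798 = 3598 frames.
Within the current minute: 13 × 30 + 17 − 2 = 405 (labels ;00/;01 skipped at this minute). Total = 71928 + 3598 + 405 = 75931.

75931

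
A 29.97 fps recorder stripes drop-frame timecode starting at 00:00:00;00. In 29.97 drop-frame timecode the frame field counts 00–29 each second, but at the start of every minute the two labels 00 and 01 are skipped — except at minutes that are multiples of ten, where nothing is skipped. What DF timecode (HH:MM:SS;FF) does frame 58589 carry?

00:32:34;27

Ten DF minutes hold 17982 frames, so frame 58589 lies in block 3 (frames 53946–71927) with 4643 frames into that block.
The block's first minute is 1800 frames and the rest 1798 each; 4643 frames reaches minute 2, so 3 × 18 + 2 × 2 = 58 labels have been skipped so far.
Adding those back, label number 58589 + 58 = 58647 at 30 labels/s is 1954 s + 27 f = 0 h 32 min 34 s frame 27, i.e. 00:32:34;27.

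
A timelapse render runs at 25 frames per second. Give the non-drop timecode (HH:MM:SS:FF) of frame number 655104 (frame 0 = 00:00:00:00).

655104 ÷ 25 = 26204 full seconds, remainder 4 frames.
26204 s = 7 h 16 min 44 s.
Timecode: 07:16:44:04.

07:16:44:04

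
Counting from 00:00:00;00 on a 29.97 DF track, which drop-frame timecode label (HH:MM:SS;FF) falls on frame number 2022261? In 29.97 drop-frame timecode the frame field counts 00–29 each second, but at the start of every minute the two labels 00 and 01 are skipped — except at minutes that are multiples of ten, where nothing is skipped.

18:44:36;05

Ten DF minutes hold 17982 frames, so frame 2022261 lies in block 112 (frames 2013984–2031965) with 8277 frames into that block.
The block's first minute is 1800 frames and the rest 1798 each; 8277 frames reaches minute 4, so 112 × 18 + 4 × 2 = 2024 labels have been skipped so far.
Adding those back, label number 2022261 + 2024 = 2024285 at 30 labels/s is 67476 s + 5 f = 18 h 44 min 36 s frame 5, i.e. 18:44:36;05.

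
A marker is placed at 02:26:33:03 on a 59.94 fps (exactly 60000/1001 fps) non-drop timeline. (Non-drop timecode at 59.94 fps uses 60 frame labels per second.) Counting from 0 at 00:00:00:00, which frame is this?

527583

Total seconds to the label: (2 × 3600 + 26 × 60 + 33) = 8793.
Frame index = 8793 × 60 + 3 = 527583.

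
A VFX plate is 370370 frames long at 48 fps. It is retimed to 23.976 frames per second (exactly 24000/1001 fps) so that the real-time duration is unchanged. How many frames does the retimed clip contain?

Target frames = source frames × (target rate / source rate) = 370370 × (24000/1001)/(48) = 370370 × 500/1001 = 185000.

185000 frames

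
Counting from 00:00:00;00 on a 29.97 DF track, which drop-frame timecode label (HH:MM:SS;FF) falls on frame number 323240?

Each 10-minute DF block holds 10 × 60 × 30 − 9 × 2 = 17982 frames. 323240 ÷ 17982 → 17 full blocks, remainder 17546.
Within the partial block the first minute is 1800 frames and each further minute 1798, so 9 further minute boundaries passed. Total skipped labels = 18 × 17 + 2 × 9 = 324.
Non-drop label index = 323240 + 324 = 323564; at 30 labels/s that is 02:59:45:14, i.e. DF 02:59:45;14.

02:59:45;14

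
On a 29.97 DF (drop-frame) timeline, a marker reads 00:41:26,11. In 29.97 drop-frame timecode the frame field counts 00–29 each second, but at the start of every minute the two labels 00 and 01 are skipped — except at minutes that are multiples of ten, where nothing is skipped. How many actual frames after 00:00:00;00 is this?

Complete 10-minute blocks: 4, each 17982 frames → 71928.
Remaining 1 whole minute in the current block: 1800 + 0 × 1798 = 1800 frames.
Within the current minute: 26 × 30 + 11 − 2 = 789 (labels ;00/;01 skipped at this minute). Total = 71928 + 1800 + 789 = 74517.

74517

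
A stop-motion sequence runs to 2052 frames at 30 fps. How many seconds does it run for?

Running time = 2052 / (30) = 68.4 s.

68.4 seconds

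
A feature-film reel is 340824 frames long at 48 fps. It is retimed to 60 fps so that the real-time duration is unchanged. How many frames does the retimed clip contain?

426030 frames

Target frames = source frames × (target rate / source rate) = 340824 × (60)/(48) = 340824 × 5/4 = 426030.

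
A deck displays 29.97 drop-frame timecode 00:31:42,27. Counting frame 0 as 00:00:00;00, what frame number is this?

Complete 10-minute blocks: 3, each 17982 frames → 53946.
Remaining 1 whole minute in the current block: 1800 + 0 × 1798 = 1800 frames.
Within the current minute: 42 × 30 + 27 − 2 = 1285 (labels ;00/;01 skipped at this minute). Total = 53946 + 1800 + 1285 = 57031.

57031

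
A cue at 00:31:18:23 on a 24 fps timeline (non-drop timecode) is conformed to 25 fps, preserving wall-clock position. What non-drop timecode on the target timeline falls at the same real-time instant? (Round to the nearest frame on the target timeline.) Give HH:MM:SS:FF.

Source frame index: (0×3600 + 31×60 + 18) × 24 + 23 = 45095.
Real time: 45095 / (24) = 45095/24 s.
Target frame: (45095/24) × (25) = 1127375/24 ≈ 46973.958 → 46974.
At 25 labels/s: frame 46974 → 00:31:18:24.

00:31:18:24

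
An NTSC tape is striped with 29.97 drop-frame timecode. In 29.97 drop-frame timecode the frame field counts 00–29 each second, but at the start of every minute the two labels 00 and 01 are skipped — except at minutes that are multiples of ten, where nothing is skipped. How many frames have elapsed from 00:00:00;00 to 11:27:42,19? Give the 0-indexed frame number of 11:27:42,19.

1236641

As if non-drop at 30 labels/s: (11 × 3600 + 27 × 60 + 42) × 30 + 19 = 1237879.
Minute boundaries passed: 687; those not divisible by 10: 687 − 68 = 619; dropped labels = 2 × 619 = 1238.
Actual frame index = 1237879 − 1238 = 1236641.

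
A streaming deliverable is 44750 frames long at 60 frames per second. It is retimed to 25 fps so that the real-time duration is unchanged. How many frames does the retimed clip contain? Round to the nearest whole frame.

18646 frames

Frames at target rate = 44750 × (25) / (60) = 111875/6 ≈ 18645.833.
Nearest whole frame: 18646.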